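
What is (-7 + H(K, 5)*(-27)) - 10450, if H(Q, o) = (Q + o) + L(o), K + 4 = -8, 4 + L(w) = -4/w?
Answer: -50692/5 ≈ -10138.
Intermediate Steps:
L(w) = -4 - 4/w
K = -12 (K = -4 - 8 = -12)
H(Q, o) = -4 + Q + o - 4/o (H(Q, o) = (Q + o) + (-4 - 4/o) = -4 + Q + o - 4/o)
(-7 + H(K, 5)*(-27)) - 10450 = (-7 + (-4 - 12 + 5 - 4/5)*(-27)) - 10450 = (-7 + (-4 - 12 + 5 - 4*⅕)*(-27)) - 10450 = (-7 + (-4 - 12 + 5 - ⅘)*(-27)) - 10450 = (-7 - 59/5*(-27)) - 10450 = (-7 + 1593/5) - 10450 = 1558/5 - 10450 = -50692/5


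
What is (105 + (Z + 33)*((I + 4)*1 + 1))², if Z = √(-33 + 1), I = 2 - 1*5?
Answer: 29113 + 2736*I*√2 ≈ 29113.0 + 3869.3*I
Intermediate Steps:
I = -3 (I = 2 - 5 = -3)
Z = 4*I*√2 (Z = √(-32) = 4*I*√2 ≈ 5.6569*I)
(105 + (Z + 33)*((I + 4)*1 + 1))² = (105 + (4*I*√2 + 33)*((-3 + 4)*1 + 1))² = (105 + (33 + 4*I*√2)*(1*1 + 1))² = (105 + (33 + 4*I*√2)*(1 + 1))² = (105 + (33 + 4*I*√2)*2)² = (105 + (66 + 8*I*√2))² = (171 + 8*I*√2)²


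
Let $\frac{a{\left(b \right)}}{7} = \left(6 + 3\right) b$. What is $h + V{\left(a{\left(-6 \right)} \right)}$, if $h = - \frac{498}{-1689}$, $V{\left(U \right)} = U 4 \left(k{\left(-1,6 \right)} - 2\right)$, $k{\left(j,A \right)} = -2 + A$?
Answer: $- \frac{1702346}{563} \approx -3023.7$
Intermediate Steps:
$a{\left(b \right)} = 63 b$ ($a{\left(b \right)} = 7 \left(6 + 3\right) b = 7 \cdot 9 b = 63 b$)
$V{\left(U \right)} = 8 U$ ($V{\left(U \right)} = U 4 \left(\left(-2 + 6\right) - 2\right) = 4 U \left(4 - 2\right) = 4 U 2 = 8 U$)
$h = \frac{166}{563}$ ($h = \left(-498\right) \left(- \frac{1}{1689}\right) = \frac{166}{563} \approx 0.29485$)
$h + V{\left(a{\left(-6 \right)} \right)} = \frac{166}{563} + 8 \cdot 63 \left(-6\right) = \frac{166}{563} + 8 \left(-378\right) = \frac{166}{563} - 3024 = - \frac{1702346}{563}$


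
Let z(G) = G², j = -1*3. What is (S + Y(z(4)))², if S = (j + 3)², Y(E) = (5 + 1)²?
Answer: 1296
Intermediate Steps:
j = -3
Y(E) = 36 (Y(E) = 6² = 36)
S = 0 (S = (-3 + 3)² = 0² = 0)
(S + Y(z(4)))² = (0 + 36)² = 36² = 1296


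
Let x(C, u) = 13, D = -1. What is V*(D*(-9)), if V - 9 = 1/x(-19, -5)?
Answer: 1062/13 ≈ 81.692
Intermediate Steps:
V = 118/13 (V = 9 + 1/13 = 118/13 ≈ 9.0769)
V*(D*(-9)) = 118*(-1*(-9))/13 = (118/13)*9 = 1062/13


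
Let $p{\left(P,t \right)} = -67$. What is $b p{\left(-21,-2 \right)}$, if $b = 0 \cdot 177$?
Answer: $0$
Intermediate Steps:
$b = 0$
$b p{\left(-21,-2 \right)} = 0 \left(-67\right) = 0$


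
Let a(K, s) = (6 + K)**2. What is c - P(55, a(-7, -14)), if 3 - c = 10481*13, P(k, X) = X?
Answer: -136251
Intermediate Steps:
c = -136250 (c = 3 - 10481*13 = 3 - 1*136253 = 3 - 136253 = -136250)
c - P(55, a(-7, -14)) = -136250 - (6 - 7)**2 = -136250 - 1*(-1)**2 = -136250 - 1*1 = -136250 - 1 = -136251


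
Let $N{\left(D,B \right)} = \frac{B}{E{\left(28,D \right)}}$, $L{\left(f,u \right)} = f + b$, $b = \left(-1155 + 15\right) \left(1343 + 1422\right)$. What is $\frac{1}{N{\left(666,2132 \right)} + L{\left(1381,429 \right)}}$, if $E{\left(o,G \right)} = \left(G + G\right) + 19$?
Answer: $- \frac{1351}{4256619237} \approx -3.1739 \cdot 10^{-7}$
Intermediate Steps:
$E{\left(o,G \right)} = 19 + 2 G$ ($E{\left(o,G \right)} = 2 G + 19 = 19 + 2 G$)
$b = -3152100$ ($b = \left(-1140\right) 2765 = -3152100$)
$L{\left(f,u \right)} = -3152100 + f$ ($L{\left(f,u \right)} = f - 3152100 = -3152100 + f$)
$N{\left(D,B \right)} = \frac{B}{19 + 2 D}$
$\frac{1}{N{\left(666,2132 \right)} + L{\left(1381,429 \right)}} = \frac{1}{\frac{2132}{19 + 2 \cdot 666} + \left(-3152100 + 1381\right)} = \frac{1}{\frac{2132}{19 + 1332} - 3150719} = \frac{1}{\frac{2132}{1351} - 3150719} = \frac{1}{- \frac{4256619237}{1351}} = - \frac{1351}{4256619237}$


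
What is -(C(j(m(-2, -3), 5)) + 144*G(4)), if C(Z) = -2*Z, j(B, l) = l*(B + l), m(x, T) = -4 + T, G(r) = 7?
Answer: -1028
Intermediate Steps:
-(C(j(m(-2, -3), 5)) + 144*G(4)) = -(-10*((-4 - 3) + 5) + 144*7) = -(-10*(-7 + 5) + 1008) = -(-10*(-2) + 1008) = -(-2*(-10) + 1008) = -(20 + 1008) = -1*1028 = -1028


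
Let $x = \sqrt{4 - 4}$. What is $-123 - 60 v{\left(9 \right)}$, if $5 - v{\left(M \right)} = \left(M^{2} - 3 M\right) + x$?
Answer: $2817$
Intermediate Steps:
$x = 0$ ($x = \sqrt{0} = 0$)
$v{\left(M \right)} = 5 - M^{2} + 3 M$ ($v{\left(M \right)} = 5 - \left(\left(M^{2} - 3 M\right) + 0\right) = 5 - \left(M^{2} - 3 M\right) = 5 - M^{2} + 3 M$)
$-123 - 60 v{\left(9 \right)} = -123 - 60 \left(5 - 9^{2} + 3 \cdot 9\right) = -123 - 60 \left(5 - 81 + 27\right) = -123 - -2940 = -123 + 2940 = 2817$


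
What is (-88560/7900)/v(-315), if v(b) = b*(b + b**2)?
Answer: 82/227905125 ≈ 3.5980e-7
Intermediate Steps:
(-88560/7900)/v(-315) = (-88560/7900)/(((-315)**2*(1 - 315))) = (-88560*1/7900)/((99225*(-314))) = -4428/395/(-31156650) = -4428/395*(-1/31156650) = 82/227905125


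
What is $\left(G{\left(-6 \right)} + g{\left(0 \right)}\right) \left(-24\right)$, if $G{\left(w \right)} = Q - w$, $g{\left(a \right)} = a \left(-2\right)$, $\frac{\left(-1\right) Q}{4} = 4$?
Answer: $240$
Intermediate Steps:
$Q = -16$ ($Q = \left(-4\right) 4 = -16$)
$g{\left(a \right)} = - 2 a$
$G{\left(w \right)} = -16 - w$
$\left(G{\left(-6 \right)} + g{\left(0 \right)}\right) \left(-24\right) = \left(\left(-16 - -6\right) - 0\right) \left(-24\right) = \left(\left(-16 + 6\right) + 0\right) \left(-24\right) = \left(-10 + 0\right) \left(-24\right) = \left(-10\right) \left(-24\right) = 240$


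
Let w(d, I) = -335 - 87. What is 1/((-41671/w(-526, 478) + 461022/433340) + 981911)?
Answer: 22858685/22447475779838 ≈ 1.0183e-6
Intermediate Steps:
w(d, I) = -422
1/((-41671/w(-526, 478) + 461022/433340) + 981911) = 1/((-41671/(-422) + 461022/433340) + 981911) = 1/((-41671*(-1/422) + 461022*(1/433340)) + 981911) = 1/((41671/422 + 230511/216670) + 981911) = 1/(2281532803/22858685 + 981911) = 1/(22447475779838/22858685) = 22858685/22447475779838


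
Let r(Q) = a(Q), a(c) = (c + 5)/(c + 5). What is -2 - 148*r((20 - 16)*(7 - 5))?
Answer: -150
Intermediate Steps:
a(c) = 1 (a(c) = (5 + c)/(5 + c) = 1)
r(Q) = 1
-2 - 148*r((20 - 16)*(7 - 5)) = -2 - 148*1 = -2 - 148 = -150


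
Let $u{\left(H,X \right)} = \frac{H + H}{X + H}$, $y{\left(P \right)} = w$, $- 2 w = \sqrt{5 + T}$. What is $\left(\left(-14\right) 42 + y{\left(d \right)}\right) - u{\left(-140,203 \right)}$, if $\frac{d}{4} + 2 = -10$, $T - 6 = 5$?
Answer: $- \frac{5270}{9} \approx -585.56$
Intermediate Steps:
$T = 11$ ($T = 6 + 5 = 11$)
$d = -48$ ($d = -8 + 4 \left(-10\right) = -8 - 40 = -48$)
$w = -2$ ($w = - \frac{\sqrt{5 + 11}}{2} = - \frac{\sqrt{16}}{2} = \left(- \frac{1}{2}\right) 4 = -2$)
$y{\left(P \right)} = -2$
$u{\left(H,X \right)} = \frac{2 H}{H + X}$
$\left(\left(-14\right) 42 + y{\left(d \right)}\right) - u{\left(-140,203 \right)} = \left(\left(-14\right) 42 - 2\right) - 2 \left(-140\right) \frac{1}{-140 + 203} = \left(-588 - 2\right) - 2 \left(-140\right) \frac{1}{63} = -590 - 2 \left(-140\right) \frac{1}{63} = -590 - - \frac{40}{9} = -590 + \frac{40}{9} = - \frac{5270}{9}$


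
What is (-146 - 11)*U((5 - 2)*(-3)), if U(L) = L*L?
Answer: -12717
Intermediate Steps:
U(L) = L²
(-146 - 11)*U((5 - 2)*(-3)) = (-146 - 11)*((5 - 2)*(-3))² = -157*(3*(-3))² = -157*(-9)² = -157*81 = -12717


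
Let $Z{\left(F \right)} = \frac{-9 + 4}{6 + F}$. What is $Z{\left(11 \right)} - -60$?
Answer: $\frac{1015}{17} \approx 59.706$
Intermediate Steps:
$Z{\left(F \right)} = - \frac{5}{6 + F}$
$Z{\left(11 \right)} - -60 = - \frac{5}{6 + 11} - -60 = - \frac{5}{17} + 60 = \frac{1015}{17}$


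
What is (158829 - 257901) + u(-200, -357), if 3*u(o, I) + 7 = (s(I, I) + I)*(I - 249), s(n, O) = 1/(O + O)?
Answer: -3208246/119 ≈ -26960.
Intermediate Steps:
s(n, O) = 1/(2*O)
u(o, I) = -7/3 + (-249 + I)*(I + 1/(2*I))/3 (u(o, I) = -7/3 + ((1/(2*I) + I)*(I - 249))/3 = -7/3 + ((I + 1/(2*I))*(-249 + I))/3 = -7/3 + ((-249 + I)*(I + 1/(2*I)))/3 = -7/3 + (-249 + I)*(I + 1/(2*I))/3)
(158829 - 257901) + u(-200, -357) = (158829 - 257901) + (⅙)*(-249 - 357*(-13 - 498*(-357) + 2*(-357)²))/(-357) = -99072 + (⅙)*(-1/357)*(-249 - 357*(-13 + 177786 + 2*127449)) = -99072 + (⅙)*(-1/357)*(-249 - 357*(-13 + 177786 + 254898)) = -99072 + (⅙)*(-1/357)*(-249 - 357*432671) = -99072 + (⅙)*(-1/357)*(-249 - 154463547) = -99072 + (⅙)*(-1/357)*(-154463796) = -99072 + 8581322/119 = -3208246/119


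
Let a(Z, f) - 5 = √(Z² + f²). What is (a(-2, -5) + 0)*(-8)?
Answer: -40 - 8*√29 ≈ -83.081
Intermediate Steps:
a(Z, f) = 5 + √(Z² + f²)
(a(-2, -5) + 0)*(-8) = ((5 + √((-2)² + (-5)²)) + 0)*(-8) = ((5 + √(4 + 25)) + 0)*(-8) = ((5 + √29) + 0)*(-8) = (5 + √29)*(-8) = -40 - 8*√29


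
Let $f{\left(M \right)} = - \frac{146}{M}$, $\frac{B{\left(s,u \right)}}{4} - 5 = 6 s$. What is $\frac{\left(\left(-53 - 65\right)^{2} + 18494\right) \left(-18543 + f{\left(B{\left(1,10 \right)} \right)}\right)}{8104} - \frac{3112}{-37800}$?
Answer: $- \frac{31249130685959}{421205400} \approx -74190.0$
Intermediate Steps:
$B{\left(s,u \right)} = 20 + 24 s$ ($B{\left(s,u \right)} = 20 + 4 \cdot 6 s = 20 + 24 s$)
$\frac{\left(\left(-53 - 65\right)^{2} + 18494\right) \left(-18543 + f{\left(B{\left(1,10 \right)} \right)}\right)}{8104} - \frac{3112}{-37800} = \frac{\left(\left(-53 - 65\right)^{2} + 18494\right) \left(-18543 - \frac{146}{20 + 24 \cdot 1}\right)}{8104} - \frac{3112}{-37800} = \left(\left(-118\right)^{2} + 18494\right) \left(-18543 - \frac{146}{20 + 24}\right) \frac{1}{8104} - - \frac{389}{4725} = \left(13924 + 18494\right) \left(-18543 - \frac{146}{44}\right) \frac{1}{8104} + \frac{389}{4725} = 32418 \left(-18543 - \frac{73}{22}\right) \frac{1}{8104} + \frac{389}{4725} = 32418 \left(- \frac{408019}{22}\right) \frac{1}{8104} + \frac{389}{4725} = \left(- \frac{6613579971}{11}\right) \frac{1}{8104} + \frac{389}{4725} = - \frac{6613579971}{89144} + \frac{389}{4725} = - \frac{31249130685959}{421205400}$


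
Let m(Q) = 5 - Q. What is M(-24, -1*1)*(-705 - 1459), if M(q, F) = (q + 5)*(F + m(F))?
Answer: 205580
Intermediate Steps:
M(q, F) = 25 + 5*q (M(q, F) = (q + 5)*(F + (5 - F)) = (5 + q)*5 = 25 + 5*q)
M(-24, -1*1)*(-705 - 1459) = (25 + 5*(-24))*(-705 - 1459) = (25 - 120)*(-2164) = -95*(-2164) = 205580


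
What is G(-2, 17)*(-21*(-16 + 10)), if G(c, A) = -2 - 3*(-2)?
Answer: 504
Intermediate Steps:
G(c, A) = 4 (G(c, A) = -2 + 6 = 4)
G(-2, 17)*(-21*(-16 + 10)) = 4*(-21*(-16 + 10)) = 4*(-21*(-6)) = 4*126 = 504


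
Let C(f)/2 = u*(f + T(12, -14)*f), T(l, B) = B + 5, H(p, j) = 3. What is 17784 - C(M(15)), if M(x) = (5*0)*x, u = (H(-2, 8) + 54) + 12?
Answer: 17784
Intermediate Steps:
T(l, B) = 5 + B
u = 69 (u = (3 + 54) + 12 = 57 + 12 = 69)
M(x) = 0 (M(x) = 0*x = 0)
C(f) = -1104*f (C(f) = 2*(69*(f + (5 - 14)*f)) = 2*(69*(f - 9*f)) = 2*(69*(-8*f)) = 2*(-552*f) = -1104*f)
17784 - C(M(15)) = 17784 - (-1104)*0 = 17784 - 1*0 = 17784 + 0 = 17784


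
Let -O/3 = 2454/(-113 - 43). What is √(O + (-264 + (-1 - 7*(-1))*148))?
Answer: 3*√50414/26 ≈ 25.907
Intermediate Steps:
O = 1227/26 (O = -7362/(-113 - 43) = -7362/(-156) = -7362*(-1)/156 = -3*(-409/26) = 1227/26 ≈ 47.192)
√(O + (-264 + (-1 - 7*(-1))*148)) = √(1227/26 + (-264 + (-1 - 7*(-1))*148)) = √(1227/26 + (-264 + (-1 + 7)*148)) = √(1227/26 + (-264 + 6*148)) = √(1227/26 + (-264 + 888)) = √(1227/26 + 624) = √(17451/26) = 3*√50414/26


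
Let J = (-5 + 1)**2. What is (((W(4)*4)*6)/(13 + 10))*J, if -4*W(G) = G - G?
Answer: 0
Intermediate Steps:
W(G) = 0 (W(G) = -(G - G)/4 = -1/4*0 = 0)
J = 16 (J = (-4)**2 = 16)
(((W(4)*4)*6)/(13 + 10))*J = (((0*4)*6)/(13 + 10))*16 = ((0*6)/23)*16 = ((1/23)*0)*16 = 0*16 = 0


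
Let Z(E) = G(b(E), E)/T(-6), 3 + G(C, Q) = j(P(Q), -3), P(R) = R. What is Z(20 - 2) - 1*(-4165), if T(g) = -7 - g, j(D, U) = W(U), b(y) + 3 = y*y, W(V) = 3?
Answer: 4165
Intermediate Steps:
b(y) = -3 + y² (b(y) = -3 + y*y = -3 + y²)
j(D, U) = 3
G(C, Q) = 0 (G(C, Q) = -3 + 3 = 0)
Z(E) = 0 (Z(E) = 0/(-7 - 1*(-6)) = 0/(-7 + 6) = 0/(-1) = 0*(-1) = 0)
Z(20 - 2) - 1*(-4165) = 0 - 1*(-4165) = 0 + 4165 = 4165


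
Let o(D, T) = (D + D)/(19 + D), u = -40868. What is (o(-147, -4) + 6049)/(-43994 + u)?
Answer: -387283/5431168 ≈ -0.071308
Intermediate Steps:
o(D, T) = 2*D/(19 + D) (o(D, T) = (2*D)/(19 + D) = 2*D/(19 + D))
(o(-147, -4) + 6049)/(-43994 + u) = (2*(-147)/(19 - 147) + 6049)/(-43994 - 40868) = (2*(-147)/(-128) + 6049)/(-84862) = (2*(-147)*(-1/128) + 6049)*(-1/84862) = (147/64 + 6049)*(-1/84862) = (387283/64)*(-1/84862) = -387283/5431168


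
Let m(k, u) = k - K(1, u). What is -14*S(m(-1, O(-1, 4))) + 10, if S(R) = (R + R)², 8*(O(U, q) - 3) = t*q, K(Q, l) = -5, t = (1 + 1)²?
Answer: -886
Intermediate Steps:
t = 4 (t = 2² = 4)
O(U, q) = 3 + q/2 (O(U, q) = 3 + (4*q)/8 = 3 + q/2)
m(k, u) = 5 + k (m(k, u) = k - 1*(-5) = k + 5 = 5 + k)
S(R) = 4*R² (S(R) = (2*R)² = 4*R²)
-14*S(m(-1, O(-1, 4))) + 10 = -56*(5 - 1)² + 10 = -56*4² + 10 = -56*16 + 10 = -14*64 + 10 = -896 + 10 = -886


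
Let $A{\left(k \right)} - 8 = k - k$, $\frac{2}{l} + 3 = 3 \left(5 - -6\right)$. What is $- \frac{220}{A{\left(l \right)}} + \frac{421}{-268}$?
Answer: $- \frac{7791}{268} \approx -29.071$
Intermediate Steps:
$l = \frac{1}{15}$ ($l = \frac{2}{-3 + 3 \left(5 - -6\right)} = \frac{2}{-3 + 3 \left(5 + 6\right)} = \frac{2}{-3 + 3 \cdot 11} = \frac{2}{-3 + 33} = \frac{2}{30} = 2 \cdot \frac{1}{30} = \frac{1}{15} \approx 0.066667$)
$A{\left(k \right)} = 8$ ($A{\left(k \right)} = 8 + \left(k - k\right) = 8 + 0 = 8$)
$- \frac{220}{A{\left(l \right)}} + \frac{421}{-268} = - \frac{220}{8} + \frac{421}{-268} = \left(-220\right) \frac{1}{8} + 421 \left(- \frac{1}{268}\right) = - \frac{55}{2} - \frac{421}{268} = - \frac{7791}{268}$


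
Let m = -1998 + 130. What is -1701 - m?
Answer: 167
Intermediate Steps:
m = -1868
-1701 - m = -1701 - 1*(-1868) = -1701 + 1868 = 167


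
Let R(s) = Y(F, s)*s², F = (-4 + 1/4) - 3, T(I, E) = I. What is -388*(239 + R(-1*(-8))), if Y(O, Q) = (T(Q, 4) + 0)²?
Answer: -1681980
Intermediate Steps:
F = -27/4 (F = (-4 + ¼) - 3 = -15/4 - 3 = -27/4 ≈ -6.7500)
Y(O, Q) = Q² (Y(O, Q) = (Q + 0)² = Q²)
R(s) = s⁴ (R(s) = s²*s² = s⁴)
-388*(239 + R(-1*(-8))) = -388*(239 + (-1*(-8))⁴) = -388*(239 + 8⁴) = -388*(239 + 4096) = -388*4335 = -1681980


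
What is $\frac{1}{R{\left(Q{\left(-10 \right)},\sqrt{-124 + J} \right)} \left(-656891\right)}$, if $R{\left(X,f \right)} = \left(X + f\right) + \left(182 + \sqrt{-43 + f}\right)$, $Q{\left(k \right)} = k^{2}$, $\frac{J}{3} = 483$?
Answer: $- \frac{1}{185243262 + 3284455 \sqrt{53} + 656891 i \sqrt{43 - 5 \sqrt{53}}} \approx -4.7808 \cdot 10^{-9} + 3.8573 \cdot 10^{-11} i$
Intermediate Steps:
$J = 1449$ ($J = 3 \cdot 483 = 1449$)
$R{\left(X,f \right)} = 182 + X + f + \sqrt{-43 + f}$
$\frac{1}{R{\left(Q{\left(-10 \right)},\sqrt{-124 + J} \right)} \left(-656891\right)} = \frac{1}{\left(182 + \left(-10\right)^{2} + \sqrt{-124 + 1449} + \sqrt{-43 + \sqrt{-124 + 1449}}\right) \left(-656891\right)} = \frac{1}{182 + 100 + \sqrt{1325} + \sqrt{-43 + \sqrt{1325}}} \left(- \frac{1}{656891}\right) = \frac{1}{182 + 100 + 5 \sqrt{53} + \sqrt{-43 + 5 \sqrt{53}}} \left(- \frac{1}{656891}\right) = \frac{1}{282 + \sqrt{-43 + 5 \sqrt{53}} + 5 \sqrt{53}} \left(- \frac{1}{656891}\right) = - \frac{1}{656891 \left(282 + \sqrt{-43 + 5 \sqrt{53}} + 5 \sqrt{53}\right)}$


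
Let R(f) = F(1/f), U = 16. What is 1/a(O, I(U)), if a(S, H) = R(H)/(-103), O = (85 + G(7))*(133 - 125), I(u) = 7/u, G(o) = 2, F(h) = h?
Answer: -721/16 ≈ -45.063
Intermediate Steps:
R(f) = 1/f
O = 696 (O = (85 + 2)*(133 - 125) = 87*8 = 696)
a(S, H) = -1/(103*H) (a(S, H) = 1/(H*(-103)) = -1/103/H = -1/(103*H))
1/a(O, I(U)) = 1/(-1/(103*(7/16))) = 1/(-1/(103*(7*(1/16)))) = 1/(-1/(103*7/16)) = 1/(-1/103*16/7) = 1/(-16/721) = -721/16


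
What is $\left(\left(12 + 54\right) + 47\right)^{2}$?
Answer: $12769$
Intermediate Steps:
$\left(\left(12 + 54\right) + 47\right)^{2} = \left(66 + 47\right)^{2} = 113^{2} = 12769$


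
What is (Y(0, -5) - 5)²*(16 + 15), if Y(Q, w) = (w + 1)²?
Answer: 3751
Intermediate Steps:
Y(Q, w) = (1 + w)²
(Y(0, -5) - 5)²*(16 + 15) = ((1 - 5)² - 5)²*(16 + 15) = ((-4)² - 5)²*31 = (16 - 5)²*31 = 11²*31 = 121*31 = 3751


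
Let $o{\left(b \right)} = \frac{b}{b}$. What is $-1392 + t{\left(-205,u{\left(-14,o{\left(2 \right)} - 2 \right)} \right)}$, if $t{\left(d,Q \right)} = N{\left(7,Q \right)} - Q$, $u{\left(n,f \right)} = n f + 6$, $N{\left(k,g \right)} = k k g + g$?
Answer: $-412$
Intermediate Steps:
$N{\left(k,g \right)} = g + g k^{2}$ ($N{\left(k,g \right)} = k^{2} g + g = g k^{2} + g = g + g k^{2}$)
$o{\left(b \right)} = 1$
$u{\left(n,f \right)} = 6 + f n$ ($u{\left(n,f \right)} = f n + 6 = 6 + f n$)
$t{\left(d,Q \right)} = 49 Q$ ($t{\left(d,Q \right)} = Q \left(1 + 7^{2}\right) - Q = Q \left(1 + 49\right) - Q = Q 50 - Q = 50 Q - Q = 49 Q$)
$-1392 + t{\left(-205,u{\left(-14,o{\left(2 \right)} - 2 \right)} \right)} = -1392 + 49 \left(6 + \left(1 - 2\right) \left(-14\right)\right) = -1392 + 49 \left(6 - -14\right) = -1392 + 49 \left(6 + 14\right) = -1392 + 49 \cdot 20 = -1392 + 980 = -412$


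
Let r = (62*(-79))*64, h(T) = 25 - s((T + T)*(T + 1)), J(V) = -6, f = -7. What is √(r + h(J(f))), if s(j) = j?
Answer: I*√313507 ≈ 559.92*I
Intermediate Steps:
h(T) = 25 - 2*T*(1 + T) (h(T) = 25 - (T + T)*(T + 1) = 25 - 2*T*(1 + T))
r = -313472 (r = -4898*64 = -313472)
√(r + h(J(f))) = √(-313472 + (25 - 2*(-6)*(1 - 6))) = √(-313472 + (25 - 2*(-6)*(-5))) = √(-313472 + (25 - 60)) = √(-313472 - 35) = √(-313507) = I*√313507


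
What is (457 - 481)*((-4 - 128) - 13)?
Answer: 3480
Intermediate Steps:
(457 - 481)*((-4 - 128) - 13) = -24*(-132 - 13) = -24*(-145) = 3480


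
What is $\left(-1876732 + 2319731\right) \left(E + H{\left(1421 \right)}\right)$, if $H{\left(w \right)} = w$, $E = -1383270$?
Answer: $-612157725151$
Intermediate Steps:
$\left(-1876732 + 2319731\right) \left(E + H{\left(1421 \right)}\right) = \left(-1876732 + 2319731\right) \left(-1383270 + 1421\right) = 442999 \left(-1381849\right) = -612157725151$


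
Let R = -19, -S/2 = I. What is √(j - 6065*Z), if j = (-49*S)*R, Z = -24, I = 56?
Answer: 2*√10322 ≈ 203.19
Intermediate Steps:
S = -112 (S = -2*56 = -112)
j = -104272 (j = -49*(-112)*(-19) = 5488*(-19) = -104272)
√(j - 6065*Z) = √(-104272 - 6065*(-24)) = √(-104272 + 145560) = √41288 = 2*√10322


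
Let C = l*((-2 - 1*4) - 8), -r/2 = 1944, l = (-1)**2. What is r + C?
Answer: -3902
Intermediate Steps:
l = 1
r = -3888 (r = -2*1944 = -3888)
C = -14 (C = 1*((-2 - 1*4) - 8) = 1*((-2 - 4) - 8) = 1*(-6 - 8) = 1*(-14) = -14)
r + C = -3888 - 14 = -3902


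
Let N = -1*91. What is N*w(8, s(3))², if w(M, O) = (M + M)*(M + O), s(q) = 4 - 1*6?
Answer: -838656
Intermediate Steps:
s(q) = -2 (s(q) = 4 - 6 = -2)
w(M, O) = 2*M*(M + O) (w(M, O) = (2*M)*(M + O) = 2*M*(M + O))
N = -91
N*w(8, s(3))² = -91*256*(8 - 2)² = -91*(2*8*6)² = -91*96² = -91*9216 = -838656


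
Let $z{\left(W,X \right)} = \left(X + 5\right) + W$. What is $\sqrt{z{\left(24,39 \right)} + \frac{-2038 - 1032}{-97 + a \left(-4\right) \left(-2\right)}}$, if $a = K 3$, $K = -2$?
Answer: $\frac{\sqrt{74994}}{29} \approx 9.4431$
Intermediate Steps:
$z{\left(W,X \right)} = 5 + W + X$ ($z{\left(W,X \right)} = \left(5 + X\right) + W = 5 + W + X$)
$a = -6$ ($a = \left(-2\right) 3 = -6$)
$\sqrt{z{\left(24,39 \right)} + \frac{-2038 - 1032}{-97 + a \left(-4\right) \left(-2\right)}} = \sqrt{\left(5 + 24 + 39\right) + \frac{-2038 - 1032}{-97 + \left(-6\right) \left(-4\right) \left(-2\right)}} = \sqrt{68 - \frac{3070}{-97 + 24 \left(-2\right)}} = \sqrt{68 - \frac{3070}{-97 - 48}} = \sqrt{68 - \frac{3070}{-145}} = \sqrt{68 - - \frac{614}{29}} = \sqrt{68 + \frac{614}{29}} = \sqrt{\frac{2586}{29}} = \frac{\sqrt{74994}}{29}$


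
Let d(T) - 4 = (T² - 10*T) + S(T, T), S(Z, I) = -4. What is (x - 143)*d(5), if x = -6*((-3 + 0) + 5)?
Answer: 3875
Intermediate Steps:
d(T) = T² - 10*T (d(T) = 4 + ((T² - 10*T) - 4) = 4 + (-4 + T² - 10*T) = T² - 10*T)
x = -12 (x = -6*(-3 + 5) = -6*2 = -12)
(x - 143)*d(5) = (-12 - 143)*(5*(-10 + 5)) = -775*(-5) = -155*(-25) = 3875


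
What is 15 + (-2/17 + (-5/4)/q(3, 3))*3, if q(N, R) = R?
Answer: 911/68 ≈ 13.397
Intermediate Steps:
15 + (-2/17 + (-5/4)/q(3, 3))*3 = 15 + (-2/17 - 5/4/3)*3 = 15 + (-2*1/17 - 5*1/4*(1/3))*3 = 15 + (-2/17 - 5/4*1/3)*3 = 15 + (-2/17 - 5/12)*3 = 15 - 109/204*3 = 15 - 109/68 = 911/68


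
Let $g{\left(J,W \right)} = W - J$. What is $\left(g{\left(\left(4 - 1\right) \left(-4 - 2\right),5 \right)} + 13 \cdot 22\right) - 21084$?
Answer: $-20775$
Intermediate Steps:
$\left(g{\left(\left(4 - 1\right) \left(-4 - 2\right),5 \right)} + 13 \cdot 22\right) - 21084 = \left(\left(5 - \left(4 - 1\right) \left(-4 - 2\right)\right) + 13 \cdot 22\right) - 21084 = \left(\left(5 - 3 \left(-6\right)\right) + 286\right) - 21084 = \left(\left(5 - -18\right) + 286\right) - 21084 = \left(\left(5 + 18\right) + 286\right) - 21084 = \left(23 + 286\right) - 21084 = 309 - 21084 = -20775$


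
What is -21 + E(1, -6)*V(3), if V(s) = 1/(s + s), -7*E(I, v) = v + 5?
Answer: -881/42 ≈ -20.976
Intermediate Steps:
E(I, v) = -5/7 - v/7 (E(I, v) = -(v + 5)/7 = -(5 + v)/7 = -5/7 - v/7)
V(s) = 1/(2*s)
-21 + E(1, -6)*V(3) = -21 + (-5/7 - ⅐*(-6))*((½)/3) = -21 + (-5/7 + 6/7)*((½)*(⅓)) = -21 + (⅐)*(⅙) = -21 + 1/42 = -881/42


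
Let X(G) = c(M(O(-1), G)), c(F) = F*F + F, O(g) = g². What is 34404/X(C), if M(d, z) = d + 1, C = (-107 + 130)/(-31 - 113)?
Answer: 5734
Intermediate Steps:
C = -23/144 (C = 23/(-144) = 23*(-1/144) = -23/144 ≈ -0.15972)
M(d, z) = 1 + d
c(F) = F + F² (c(F) = F² + F = F + F²)
X(G) = 6 (X(G) = (1 + (-1)²)*(1 + (1 + (-1)²)) = (1 + 1)*(1 + (1 + 1)) = 2*(1 + 2) = 2*3 = 6)
34404/X(C) = 34404/6 = 34404*(⅙) = 5734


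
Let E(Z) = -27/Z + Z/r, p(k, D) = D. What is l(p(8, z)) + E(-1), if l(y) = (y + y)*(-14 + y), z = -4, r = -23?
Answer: 3934/23 ≈ 171.04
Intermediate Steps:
E(Z) = -27/Z - Z/23 (E(Z) = -27/Z + Z/(-23) = -27/Z + Z*(-1/23) = -27/Z - Z/23)
l(y) = 2*y*(-14 + y) (l(y) = (2*y)*(-14 + y) = 2*y*(-14 + y))
l(p(8, z)) + E(-1) = 2*(-4)*(-14 - 4) + (-27/(-1) - 1/23*(-1)) = 2*(-4)*(-18) + (-27*(-1) + 1/23) = 144 + (27 + 1/23) = 144 + 622/23 = 3934/23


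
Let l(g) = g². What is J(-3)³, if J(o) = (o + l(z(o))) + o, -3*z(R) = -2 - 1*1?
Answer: -125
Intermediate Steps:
z(R) = 1 (z(R) = -(-2 - 1*1)/3 = -(-2 - 1)/3 = -⅓*(-3) = 1)
J(o) = 1 + 2*o (J(o) = (o + 1²) + o = (o + 1) + o = (1 + o) + o = 1 + 2*o)
J(-3)³ = (1 + 2*(-3))³ = (1 - 6)³ = (-5)³ = -125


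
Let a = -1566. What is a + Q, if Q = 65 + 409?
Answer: -1092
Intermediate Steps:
Q = 474
a + Q = -1566 + 474 = -1092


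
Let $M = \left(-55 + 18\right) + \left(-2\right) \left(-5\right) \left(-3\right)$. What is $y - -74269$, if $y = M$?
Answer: $74202$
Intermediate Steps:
$M = -67$ ($M = -37 + 10 \left(-3\right) = -37 - 30 = -67$)
$y = -67$
$y - -74269 = -67 - -74269 = -67 + 74269 = 74202$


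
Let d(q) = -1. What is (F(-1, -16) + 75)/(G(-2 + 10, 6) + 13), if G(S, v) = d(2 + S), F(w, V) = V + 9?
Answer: 17/3 ≈ 5.6667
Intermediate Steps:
F(w, V) = 9 + V
G(S, v) = -1
(F(-1, -16) + 75)/(G(-2 + 10, 6) + 13) = ((9 - 16) + 75)/(-1 + 13) = (-7 + 75)/12 = 68*(1/12) = 17/3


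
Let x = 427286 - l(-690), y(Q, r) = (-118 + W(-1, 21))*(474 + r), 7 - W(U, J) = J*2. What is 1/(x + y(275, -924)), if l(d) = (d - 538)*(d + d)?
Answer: -1/1198504 ≈ -8.3437e-7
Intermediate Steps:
l(d) = 2*d*(-538 + d) (l(d) = (-538 + d)*(2*d) = 2*d*(-538 + d))
W(U, J) = 7 - 2*J (W(U, J) = 7 - J*2 = 7 - 2*J)
y(Q, r) = -72522 - 153*r (y(Q, r) = (-118 + (7 - 2*21))*(474 + r) = (-118 + (7 - 42))*(474 + r) = (-118 - 35)*(474 + r) = -153*(474 + r) = -72522 - 153*r)
x = -1267354 (x = 427286 - 2*(-690)*(-538 - 690) = 427286 - 2*(-690)*(-1228) = 427286 - 1*1694640 = 427286 - 1694640 = -1267354)
1/(x + y(275, -924)) = 1/(-1267354 + (-72522 - 153*(-924))) = 1/(-1267354 + (-72522 + 141372)) = 1/(-1267354 + 68850) = 1/(-1198504) = -1/1198504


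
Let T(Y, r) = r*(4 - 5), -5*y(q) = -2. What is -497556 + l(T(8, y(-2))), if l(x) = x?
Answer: -2487782/5 ≈ -4.9756e+5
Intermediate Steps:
y(q) = ⅖ (y(q) = -⅕*(-2) = ⅖)
T(Y, r) = -r (T(Y, r) = r*(-1) = -r)
-497556 + l(T(8, y(-2))) = -497556 - 1*⅖ = -497556 - ⅖ = -2487782/5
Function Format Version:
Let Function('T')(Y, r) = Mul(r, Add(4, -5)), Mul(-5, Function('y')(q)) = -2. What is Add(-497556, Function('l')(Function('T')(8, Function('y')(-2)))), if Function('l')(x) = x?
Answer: Rational(-2487782, 5) ≈ -4.9756e+5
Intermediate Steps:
Function('y')(q) = Rational(2, 5) (Function('y')(q) = Mul(Rational(-1, 5), -2) = Rational(2, 5))
Function('T')(Y, r) = Mul(-1, r) (Function('T')(Y, r) = Mul(r, -1) = Mul(-1, r))
Add(-497556, Function('l')(Function('T')(8, Function('y')(-2)))) = Add(-497556, Mul(-1, Rational(2, 5))) = Add(-497556, Rational(-2, 5)) = Rational(-2487782, 5)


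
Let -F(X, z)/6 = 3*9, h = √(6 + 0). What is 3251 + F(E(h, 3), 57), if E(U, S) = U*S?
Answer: 3089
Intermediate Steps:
h = √6 ≈ 2.4495
E(U, S) = S*U
F(X, z) = -162 (F(X, z) = -18*9 = -6*27 = -162)
3251 + F(E(h, 3), 57) = 3251 - 162 = 3089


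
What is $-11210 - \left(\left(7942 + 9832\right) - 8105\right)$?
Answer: $-20879$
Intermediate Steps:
$-11210 - \left(\left(7942 + 9832\right) - 8105\right) = -11210 - \left(17774 - 8105\right) = -11210 - 9669 = -20879$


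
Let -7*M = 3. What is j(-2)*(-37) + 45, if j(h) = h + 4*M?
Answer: 1277/7 ≈ 182.43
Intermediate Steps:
M = -3/7 (M = -⅐*3 = -3/7 ≈ -0.42857)
j(h) = -12/7 + h (j(h) = h + 4*(-3/7) = h - 12/7 = -12/7 + h)
j(-2)*(-37) + 45 = (-12/7 - 2)*(-37) + 45 = -26/7*(-37) + 45 = 962/7 + 45 = 1277/7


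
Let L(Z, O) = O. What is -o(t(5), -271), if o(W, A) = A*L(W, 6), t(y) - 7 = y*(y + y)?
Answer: 1626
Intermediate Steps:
t(y) = 7 + 2*y**2 (t(y) = 7 + y*(y + y) = 7 + y*(2*y) = 7 + 2*y**2)
o(W, A) = 6*A (o(W, A) = A*6 = 6*A)
-o(t(5), -271) = -6*(-271) = -1*(-1626) = 1626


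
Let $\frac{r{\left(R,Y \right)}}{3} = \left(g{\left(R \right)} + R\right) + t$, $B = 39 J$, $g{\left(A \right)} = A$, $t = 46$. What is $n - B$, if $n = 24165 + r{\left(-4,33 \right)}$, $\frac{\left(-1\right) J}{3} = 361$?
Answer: $66516$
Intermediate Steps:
$J = -1083$ ($J = \left(-3\right) 361 = -1083$)
$B = -42237$ ($B = 39 \left(-1083\right) = -42237$)
$r{\left(R,Y \right)} = 138 + 6 R$ ($r{\left(R,Y \right)} = 3 \left(\left(R + R\right) + 46\right) = 3 \left(2 R + 46\right) = 3 \left(46 + 2 R\right) = 138 + 6 R$)
$n = 24279$ ($n = 24165 + \left(138 + 6 \left(-4\right)\right) = 24165 + \left(138 - 24\right) = 24165 + 114 = 24279$)
$n - B = 24279 - -42237 = 24279 + 42237 = 66516$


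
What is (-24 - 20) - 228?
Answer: -272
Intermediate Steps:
(-24 - 20) - 228 = -44 - 228 = -272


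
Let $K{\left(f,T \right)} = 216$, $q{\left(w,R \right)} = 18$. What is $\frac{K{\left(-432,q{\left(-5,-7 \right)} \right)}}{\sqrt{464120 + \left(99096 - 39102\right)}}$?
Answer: $\frac{108 \sqrt{524114}}{262057} \approx 0.29836$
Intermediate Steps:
$\frac{K{\left(-432,q{\left(-5,-7 \right)} \right)}}{\sqrt{464120 + \left(99096 - 39102\right)}} = \frac{216}{\sqrt{464120 + \left(99096 - 39102\right)}} = \frac{216}{\sqrt{464120 + 59994}} = \frac{216}{\sqrt{524114}} = 216 \frac{\sqrt{524114}}{524114} = \frac{108 \sqrt{524114}}{262057}$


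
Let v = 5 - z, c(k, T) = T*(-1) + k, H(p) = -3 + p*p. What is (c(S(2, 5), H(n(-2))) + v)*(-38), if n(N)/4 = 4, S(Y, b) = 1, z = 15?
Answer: 9956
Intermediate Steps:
n(N) = 16 (n(N) = 4*4 = 16)
H(p) = -3 + p²
c(k, T) = k - T (c(k, T) = -T + k = k - T)
v = -10 (v = 5 - 1*15 = 5 - 15 = -10)
(c(S(2, 5), H(n(-2))) + v)*(-38) = ((1 - (-3 + 16²)) - 10)*(-38) = ((1 - (-3 + 256)) - 10)*(-38) = ((1 - 1*253) - 10)*(-38) = ((1 - 253) - 10)*(-38) = (-252 - 10)*(-38) = -262*(-38) = 9956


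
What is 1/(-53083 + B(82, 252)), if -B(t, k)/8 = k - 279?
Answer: -1/52867 ≈ -1.8915e-5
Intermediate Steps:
B(t, k) = 2232 - 8*k (B(t, k) = -8*(k - 279) = -8*(-279 + k) = 2232 - 8*k)
1/(-53083 + B(82, 252)) = 1/(-53083 + (2232 - 8*252)) = 1/(-53083 + (2232 - 2016)) = 1/(-53083 + 216) = 1/(-52867) = -1/52867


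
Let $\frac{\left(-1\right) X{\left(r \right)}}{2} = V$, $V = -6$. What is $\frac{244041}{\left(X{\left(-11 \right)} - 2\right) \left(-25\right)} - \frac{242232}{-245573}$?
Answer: $- \frac{59869322493}{61393250} \approx -975.18$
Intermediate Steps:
$X{\left(r \right)} = 12$ ($X{\left(r \right)} = \left(-2\right) \left(-6\right) = 12$)
$\frac{244041}{\left(X{\left(-11 \right)} - 2\right) \left(-25\right)} - \frac{242232}{-245573} = \frac{244041}{\left(12 - 2\right) \left(-25\right)} - \frac{242232}{-245573} = \frac{244041}{10 \left(-25\right)} - - \frac{242232}{245573} = \frac{244041}{-250} + \frac{242232}{245573} = 244041 \left(- \frac{1}{250}\right) + \frac{242232}{245573} = - \frac{244041}{250} + \frac{242232}{245573} = - \frac{59869322493}{61393250}$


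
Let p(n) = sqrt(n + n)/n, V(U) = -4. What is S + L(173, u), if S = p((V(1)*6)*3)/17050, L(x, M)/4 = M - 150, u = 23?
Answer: -508 - I/102300 ≈ -508.0 - 9.7752e-6*I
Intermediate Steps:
L(x, M) = -600 + 4*M (L(x, M) = 4*(M - 150) = 4*(-150 + M) = -600 + 4*M)
p(n) = sqrt(2)/sqrt(n) (p(n) = sqrt(2*n)/n = (sqrt(2)*sqrt(n))/n = sqrt(2)/sqrt(n))
S = -I/102300 (S = (sqrt(2)/sqrt(-4*6*3))/17050 = (sqrt(2)/sqrt(-24*3))*(1/17050) = (sqrt(2)/sqrt(-72))*(1/17050) = (sqrt(2)*(-I*sqrt(2)/12))*(1/17050) = -I/6*(1/17050) = -I/102300 ≈ -9.7752e-6*I)
S + L(173, u) = -I/102300 + (-600 + 4*23) = -I/102300 + (-600 + 92) = -I/102300 - 508 = -508 - I/102300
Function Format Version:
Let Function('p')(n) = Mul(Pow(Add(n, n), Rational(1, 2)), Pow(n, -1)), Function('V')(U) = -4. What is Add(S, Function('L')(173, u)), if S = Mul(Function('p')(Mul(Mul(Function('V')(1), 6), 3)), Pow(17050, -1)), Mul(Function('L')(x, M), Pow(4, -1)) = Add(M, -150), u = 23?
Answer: Add(-508, Mul(Rational(-1, 102300), I)) ≈ Add(-508.00, Mul(-9.7752e-6, I))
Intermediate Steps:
Function('L')(x, M) = Add(-600, Mul(4, M)) (Function('L')(x, M) = Mul(4, Add(M, -150)) = Mul(4, Add(-150, M)) = Add(-600, Mul(4, M)))
Function('p')(n) = Mul(Pow(2, Rational(1, 2)), Pow(n, Rational(-1, 2))) (Function('p')(n) = Mul(Pow(Mul(2, n), Rational(1, 2)), Pow(n, -1)) = Mul(Mul(Pow(2, Rational(1, 2)), Pow(n, Rational(1, 2))), Pow(n, -1)) = Mul(Pow(2, Rational(1, 2)), Pow(n, Rational(-1, 2))))
S = Mul(Rational(-1, 102300), I) (S = Mul(Mul(Pow(2, Rational(1, 2)), Pow(Mul(Mul(-4, 6), 3), Rational(-1, 2))), Pow(17050, -1)) = Mul(Mul(Pow(2, Rational(1, 2)), Pow(Mul(-24, 3), Rational(-1, 2))), Rational(1, 17050)) = Mul(Mul(Pow(2, Rational(1, 2)), Pow(-72, Rational(-1, 2))), Rational(1, 17050)) = Mul(Mul(Pow(2, Rational(1, 2)), Mul(Rational(-1, 12), I, Pow(2, Rational(1, 2)))), Rational(1, 17050)) = Mul(Mul(Rational(-1, 6), I), Rational(1, 17050)) = Mul(Rational(-1, 102300), I) ≈ Mul(-9.7752e-6, I))
Add(S, Function('L')(173, u)) = Add(Mul(Rational(-1, 102300), I), Add(-600, Mul(4, 23))) = Add(Mul(Rational(-1, 102300), I), Add(-600, 92)) = Add(Mul(Rational(-1, 102300), I), -508) = Add(-508, Mul(Rational(-1, 102300), I))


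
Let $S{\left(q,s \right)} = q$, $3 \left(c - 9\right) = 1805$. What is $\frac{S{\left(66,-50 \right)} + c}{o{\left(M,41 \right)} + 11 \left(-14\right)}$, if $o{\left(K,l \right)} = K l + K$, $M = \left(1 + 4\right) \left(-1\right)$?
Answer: $- \frac{145}{78} \approx -1.859$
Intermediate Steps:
$c = \frac{1832}{3}$ ($c = 9 + \frac{1}{3} \cdot 1805 = 9 + \frac{1805}{3} = \frac{1832}{3} \approx 610.67$)
$M = -5$ ($M = 5 \left(-1\right) = -5$)
$o{\left(K,l \right)} = K + K l$
$\frac{S{\left(66,-50 \right)} + c}{o{\left(M,41 \right)} + 11 \left(-14\right)} = \frac{66 + \frac{1832}{3}}{- 5 \left(1 + 41\right) + 11 \left(-14\right)} = \frac{2030}{3 \left(\left(-5\right) 42 - 154\right)} = \frac{2030}{3 \left(-210 - 154\right)} = \frac{2030}{3 \left(-364\right)} = \frac{2030}{3} \left(- \frac{1}{364}\right) = - \frac{145}{78}$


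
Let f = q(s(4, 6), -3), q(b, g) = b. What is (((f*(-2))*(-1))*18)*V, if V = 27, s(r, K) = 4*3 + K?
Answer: 17496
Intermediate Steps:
s(r, K) = 12 + K
f = 18 (f = 12 + 6 = 18)
(((f*(-2))*(-1))*18)*V = (((18*(-2))*(-1))*18)*27 = (-36*(-1)*18)*27 = (36*18)*27 = 648*27 = 17496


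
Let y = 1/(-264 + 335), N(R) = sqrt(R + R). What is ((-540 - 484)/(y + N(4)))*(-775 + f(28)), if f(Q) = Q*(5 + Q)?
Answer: 10832896/40327 - 1538271232*sqrt(2)/40327 ≈ -53677.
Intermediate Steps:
N(R) = sqrt(2)*sqrt(R) (N(R) = sqrt(2*R) = sqrt(2)*sqrt(R))
y = 1/71 ≈ 0.014085
((-540 - 484)/(y + N(4)))*(-775 + f(28)) = ((-540 - 484)/(1/71 + sqrt(2)*sqrt(4)))*(-775 + 28*(5 + 28)) = (-1024/(1/71 + sqrt(2)*2))*(-775 + 28*33) = (-1024/(1/71 + 2*sqrt(2)))*(-775 + 924) = -1024/(1/71 + 2*sqrt(2))*149 = -152576/(1/71 + 2*sqrt(2))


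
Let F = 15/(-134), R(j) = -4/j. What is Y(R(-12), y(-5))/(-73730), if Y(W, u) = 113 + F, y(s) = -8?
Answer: -15127/9879820 ≈ -0.0015311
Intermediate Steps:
F = -15/134 (F = 15*(-1/134) = -15/134 ≈ -0.11194)
Y(W, u) = 15127/134 (Y(W, u) = 113 - 15/134 = 15127/134)
Y(R(-12), y(-5))/(-73730) = (15127/134)/(-73730) = (15127/134)*(-1/73730) = -15127/9879820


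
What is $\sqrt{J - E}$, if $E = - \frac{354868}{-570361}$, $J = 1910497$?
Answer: $\frac{3 \sqrt{69056307534488021}}{570361} \approx 1382.2$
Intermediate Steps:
$E = \frac{354868}{570361}$ ($E = \left(-354868\right) \left(- \frac{1}{570361}\right) = \frac{354868}{570361} \approx 0.62218$)
$\sqrt{J - E} = \sqrt{1910497 - \frac{354868}{570361}} = \sqrt{\frac{1089672624549}{570361}} = \frac{3 \sqrt{69056307534488021}}{570361}$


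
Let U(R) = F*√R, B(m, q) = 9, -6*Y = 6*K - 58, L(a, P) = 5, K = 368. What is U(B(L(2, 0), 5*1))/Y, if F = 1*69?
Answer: -621/1075 ≈ -0.57767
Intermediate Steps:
F = 69
Y = -1075/3 (Y = -(6*368 - 58)/6 = -(2208 - 58)/6 = -⅙*2150 = -1075/3 ≈ -358.33)
U(R) = 69*√R
U(B(L(2, 0), 5*1))/Y = (69*√9)/(-1075/3) = (69*3)*(-3/1075) = 207*(-3/1075) = -621/1075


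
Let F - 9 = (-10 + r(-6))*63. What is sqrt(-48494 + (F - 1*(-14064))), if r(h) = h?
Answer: I*sqrt(35429) ≈ 188.23*I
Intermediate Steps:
F = -999 (F = 9 + (-10 - 6)*63 = 9 - 16*63 = 9 - 1008 = -999)
sqrt(-48494 + (F - 1*(-14064))) = sqrt(-48494 + (-999 - 1*(-14064))) = sqrt(-48494 + (-999 + 14064)) = sqrt(-48494 + 13065) = sqrt(-35429) = I*sqrt(35429)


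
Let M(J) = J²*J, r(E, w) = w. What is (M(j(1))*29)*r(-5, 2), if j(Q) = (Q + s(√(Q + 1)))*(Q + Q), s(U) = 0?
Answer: 464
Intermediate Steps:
j(Q) = 2*Q² (j(Q) = (Q + 0)*(Q + Q) = Q*(2*Q) = 2*Q²)
M(J) = J³
(M(j(1))*29)*r(-5, 2) = ((2*1²)³*29)*2 = ((2*1)³*29)*2 = (2³*29)*2 = (8*29)*2 = 232*2 = 464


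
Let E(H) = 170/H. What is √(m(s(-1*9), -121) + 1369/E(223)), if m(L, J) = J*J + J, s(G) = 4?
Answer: √471526790/170 ≈ 127.73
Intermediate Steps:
m(L, J) = J + J² (m(L, J) = J² + J = J + J²)
√(m(s(-1*9), -121) + 1369/E(223)) = √(-121*(1 - 121) + 1369/((170/223))) = √(-121*(-120) + 1369/((170*(1/223)))) = √(14520 + 1369/(170/223)) = √(14520 + 1369*(223/170)) = √(14520 + 305287/170) = √(2773687/170) = √471526790/170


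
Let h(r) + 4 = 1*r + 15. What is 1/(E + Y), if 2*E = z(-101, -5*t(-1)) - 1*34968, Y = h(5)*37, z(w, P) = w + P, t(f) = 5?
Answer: -1/16955 ≈ -5.8980e-5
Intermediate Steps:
h(r) = 11 + r (h(r) = -4 + (1*r + 15) = -4 + (r + 15) = -4 + (15 + r) = 11 + r)
z(w, P) = P + w
Y = 592 (Y = (11 + 5)*37 = 16*37 = 592)
E = -17547 (E = ((-5*5 - 101) - 1*34968)/2 = ((-25 - 101) - 34968)/2 = (-126 - 34968)/2 = (1/2)*(-35094) = -17547)
1/(E + Y) = 1/(-17547 + 592) = 1/(-16955) = -1/16955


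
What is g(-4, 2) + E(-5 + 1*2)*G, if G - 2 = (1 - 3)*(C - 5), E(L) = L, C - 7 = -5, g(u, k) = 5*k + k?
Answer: -12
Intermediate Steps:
g(u, k) = 6*k
C = 2 (C = 7 - 5 = 2)
G = 8 (G = 2 + (1 - 3)*(2 - 5) = 2 - 2*(-3) = 2 + 6 = 8)
g(-4, 2) + E(-5 + 1*2)*G = 6*2 + (-5 + 1*2)*8 = 12 + (-5 + 2)*8 = 12 - 3*8 = 12 - 24 = -12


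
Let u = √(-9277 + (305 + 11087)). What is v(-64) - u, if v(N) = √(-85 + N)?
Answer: -3*√235 + I*√149 ≈ -45.989 + 12.207*I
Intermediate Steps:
u = 3*√235 (u = √(-9277 + 11392) = √2115 = 3*√235 ≈ 45.989)
v(-64) - u = √(-85 - 64) - 3*√235 = √(-149) - 3*√235 = I*√149 - 3*√235 = -3*√235 + I*√149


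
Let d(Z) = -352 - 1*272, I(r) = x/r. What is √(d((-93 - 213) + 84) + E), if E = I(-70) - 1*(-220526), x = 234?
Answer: √269375855/35 ≈ 468.93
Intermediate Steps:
I(r) = 234/r
E = 7718293/35 (E = 234/(-70) - 1*(-220526) = 234*(-1/70) + 220526 = -117/35 + 220526 = 7718293/35 ≈ 2.2052e+5)
d(Z) = -624 (d(Z) = -352 - 272 = -624)
√(d((-93 - 213) + 84) + E) = √(-624 + 7718293/35) = √(7696453/35) = √269375855/35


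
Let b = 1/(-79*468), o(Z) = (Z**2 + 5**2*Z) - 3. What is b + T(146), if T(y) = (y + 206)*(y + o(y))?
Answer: 326772141695/36972 ≈ 8.8384e+6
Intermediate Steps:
o(Z) = -3 + Z**2 + 25*Z (o(Z) = (Z**2 + 25*Z) - 3 = -3 + Z**2 + 25*Z)
b = -1/36972 (b = 1/(-36972) = -1/36972 ≈ -2.7047e-5)
T(y) = (206 + y)*(-3 + y**2 + 26*y) (T(y) = (y + 206)*(y + (-3 + y**2 + 25*y)) = (206 + y)*(-3 + y**2 + 26*y))
b + T(146) = -1/36972 + (-618 + 146**3 + 232*146**2 + 5353*146) = -1/36972 + (-618 + 3112136 + 232*21316 + 781538) = -1/36972 + (-618 + 3112136 + 4945312 + 781538) = -1/36972 + 8838368 = 326772141695/36972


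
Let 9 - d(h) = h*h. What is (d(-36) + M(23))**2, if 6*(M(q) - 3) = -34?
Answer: 14969161/9 ≈ 1.6632e+6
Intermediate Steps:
M(q) = -8/3 (M(q) = 3 + (1/6)*(-34) = 3 - 17/3 = -8/3)
d(h) = 9 - h**2 (d(h) = 9 - h*h = 9 - h**2)
(d(-36) + M(23))**2 = ((9 - 1*(-36)**2) - 8/3)**2 = ((9 - 1*1296) - 8/3)**2 = ((9 - 1296) - 8/3)**2 = (-1287 - 8/3)**2 = (-3869/3)**2 = 14969161/9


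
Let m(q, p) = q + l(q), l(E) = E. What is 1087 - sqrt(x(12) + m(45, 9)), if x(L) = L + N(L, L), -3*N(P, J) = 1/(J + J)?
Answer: 1087 - sqrt(14686)/12 ≈ 1076.9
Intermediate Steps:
N(P, J) = -1/(6*J) (N(P, J) = -1/(3*(J + J)) = -1/(2*J)/3 = -1/(6*J))
x(L) = L - 1/(6*L)
m(q, p) = 2*q (m(q, p) = q + q = 2*q)
1087 - sqrt(x(12) + m(45, 9)) = 1087 - sqrt((12 - 1/6/12) + 2*45) = 1087 - sqrt((12 - 1/6*1/12) + 90) = 1087 - sqrt((12 - 1/72) + 90) = 1087 - sqrt(863/72 + 90) = 1087 - sqrt(7343/72) = 1087 - sqrt(14686)/12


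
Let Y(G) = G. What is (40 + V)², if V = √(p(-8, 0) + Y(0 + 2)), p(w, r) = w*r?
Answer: (40 + √2)² ≈ 1715.1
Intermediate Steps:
p(w, r) = r*w
V = √2 (V = √(0*(-8) + (0 + 2)) = √(0 + 2) = √2 ≈ 1.4142)
(40 + V)² = (40 + √2)²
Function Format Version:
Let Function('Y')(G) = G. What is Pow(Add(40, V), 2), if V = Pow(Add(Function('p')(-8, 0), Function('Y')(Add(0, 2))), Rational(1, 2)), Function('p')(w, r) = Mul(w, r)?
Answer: Pow(Add(40, Pow(2, Rational(1, 2))), 2) ≈ 1715.1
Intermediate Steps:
Function('p')(w, r) = Mul(r, w)
V = Pow(2, Rational(1, 2)) (V = Pow(Add(Mul(0, -8), Add(0, 2)), Rational(1, 2)) = Pow(Add(0, 2), Rational(1, 2)) = Pow(2, Rational(1, 2)) ≈ 1.4142)
Pow(Add(40, V), 2) = Pow(Add(40, Pow(2, Rational(1, 2))), 2)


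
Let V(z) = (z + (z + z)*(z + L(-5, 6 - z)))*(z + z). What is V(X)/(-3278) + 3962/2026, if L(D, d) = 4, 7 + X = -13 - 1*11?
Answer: 54841988/1660307 ≈ 33.031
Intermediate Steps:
X = -31 (X = -7 + (-13 - 1*11) = -7 + (-13 - 11) = -7 - 24 = -31)
V(z) = 2*z*(z + 2*z*(4 + z)) (V(z) = (z + (z + z)*(z + 4))*(z + z) = (z + (2*z)*(4 + z))*(2*z) = (z + 2*z*(4 + z))*(2*z) = 2*z*(z + 2*z*(4 + z)))
V(X)/(-3278) + 3962/2026 = ((-31)²*(18 + 4*(-31)))/(-3278) + 3962/2026 = (961*(18 - 124))*(-1/3278) + 3962*(1/2026) = (961*(-106))*(-1/3278) + 1981/1013 = -101866*(-1/3278) + 1981/1013 = 50933/1639 + 1981/1013 = 54841988/1660307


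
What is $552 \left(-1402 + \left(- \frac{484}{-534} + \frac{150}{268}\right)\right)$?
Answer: $- \frac{4609963876}{5963} \approx -7.731 \cdot 10^{5}$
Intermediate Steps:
$552 \left(-1402 + \left(- \frac{484}{-534} + \frac{150}{268}\right)\right) = 552 \left(-1402 + \left(\left(-484\right) \left(- \frac{1}{534}\right) + 150 \cdot \frac{1}{268}\right)\right) = 552 \left(-1402 + \left(\frac{242}{267} + \frac{75}{134}\right)\right) = 552 \left(-1402 + \frac{52453}{35778}\right) = 552 \left(- \frac{50108303}{35778}\right) = - \frac{4609963876}{5963}$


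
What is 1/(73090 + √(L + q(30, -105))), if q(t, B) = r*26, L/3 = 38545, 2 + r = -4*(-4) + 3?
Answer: 73090/5342032023 - √116077/5342032023 ≈ 1.3618e-5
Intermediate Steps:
r = 17 (r = -2 + (-4*(-4) + 3) = -2 + (16 + 3) = -2 + 19 = 17)
L = 115635 (L = 3*38545 = 115635)
q(t, B) = 442 (q(t, B) = 17*26 = 442)
1/(73090 + √(L + q(30, -105))) = 1/(73090 + √(115635 + 442)) = 1/(73090 + √116077)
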